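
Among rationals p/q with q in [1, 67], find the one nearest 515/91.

266/47

Expand x = 515/91 as a continued fraction with the Euclidean algorithm:
  515 = 5*91 + 60, so a_0 = 5.
  91 = 1*60 + 31, so a_1 = 1.
  60 = 1*31 + 29, so a_2 = 1.
  31 = 1*29 + 2, so a_3 = 1.
  29 = 14*2 + 1, so a_4 = 14.
  2 = 2*1 + 0, so a_5 = 2.
so x = [5; 1, 1, 1, 14, 2].
Convergents (p_i = a_i*p_{i-1} + p_{i-2}, q_i = a_i*q_{i-1} + q_{i-2} with p_{-2}=0, p_{-1}=1, q_{-2}=1, q_{-1}=0), until the denominator exceeds 67:
  i=0: a_0=5, p_0 = 5*1 + 0 = 5, q_0 = 5*0 + 1 = 1.
  i=1: a_1=1, p_1 = 1*5 + 1 = 6, q_1 = 1*1 + 0 = 1.
  i=2: a_2=1, p_2 = 1*6 + 5 = 11, q_2 = 1*1 + 1 = 2.
  i=3: a_3=1, p_3 = 1*11 + 6 = 17, q_3 = 1*2 + 1 = 3.
  i=4: a_4=14, p_4 = 14*17 + 11 = 249, q_4 = 14*3 + 2 = 44.
  i=5: a_5=2, p_5 = 2*249 + 17 = 515, q_5 = 2*44 + 3 = 91.
q_5 = 91 > 67, so the last convergent with denominator <= 67 is p_4/q_4 = 249/44.
The closest fraction with denominator <= 67 is either p_4/q_4 or the intermediate fraction (k*p_4 + p_3)/(k*q_4 + q_3) with the largest k >= 1 whose denominator stays <= 67; these approach x as k grows, and every other convergent or intermediate fraction in range is farther away.
Largest k: floor((67 - q_3)/q_4) = floor((67 - 3)/44) = 1.
That gives (1*249 + 17)/(1*44 + 3) = 266/47.
Compare the errors: |x - 249/44| = |515*44 - 249*91|/(91*44) = 1/4004, and |x - 266/47| = |515*47 - 266*91|/(91*47) = 1/4277.
Cross-multiplying, 1*4004 = 4004 < 4277 = 1*4277, so 1/4277 is smaller: the intermediate fraction 266/47 is closer to x than 249/44.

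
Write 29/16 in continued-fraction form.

Run the Euclidean algorithm on 29 and 16; the successive quotients are the partial quotients a_0, a_1, ... (each step inverts the fractional part left over by the previous one):
  29 = 1*16 + 13, so a_0 = 1.
  16 = 1*13 + 3, so a_1 = 1.
  13 = 4*3 + 1, so a_2 = 4.
  3 = 3*1 + 0, so a_3 = 3.
The remainder reaches 0 after 4 divisions, so the expansion has 4 partial quotients, read off in order.

[1; 1, 4, 3]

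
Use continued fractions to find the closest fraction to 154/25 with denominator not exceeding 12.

Expand x = 154/25 as a continued fraction with the Euclidean algorithm:
  154 = 6*25 + 4, so a_0 = 6.
  25 = 6*4 + 1, so a_1 = 6.
  4 = 4*1 + 0, so a_2 = 4.
so x = [6; 6, 4].
Convergents (p_i = a_i*p_{i-1} + p_{i-2}, q_i = a_i*q_{i-1} + q_{i-2} with p_{-2}=0, p_{-1}=1, q_{-2}=1, q_{-1}=0), until the denominator exceeds 12:
  i=0: a_0=6, p_0 = 6*1 + 0 = 6, q_0 = 6*0 + 1 = 1.
  i=1: a_1=6, p_1 = 6*6 + 1 = 37, q_1 = 6*1 + 0 = 6.
  i=2: a_2=4, p_2 = 4*37 + 6 = 154, q_2 = 4*6 + 1 = 25.
q_2 = 25 > 12, so the last convergent with denominator <= 12 is p_1/q_1 = 37/6.
The closest fraction with denominator <= 12 is either p_1/q_1 or the intermediate fraction (k*p_1 + p_0)/(k*q_1 + q_0) with the largest k >= 1 whose denominator stays <= 12; these approach x as k grows, and every other convergent or intermediate fraction in range is farther away.
Largest k: floor((12 - q_0)/q_1) = floor((12 - 1)/6) = 1.
That gives (1*37 + 6)/(1*6 + 1) = 43/7.
Compare the errors: |x - 37/6| = |154*6 - 37*25|/(25*6) = 1/150, and |x - 43/7| = |154*7 - 43*25|/(25*7) = 3/175.
Cross-multiplying, 1*175 = 175 < 450 = 3*150, so 1/150 is smaller: the convergent 37/6 is closer to x than 43/7.

37/6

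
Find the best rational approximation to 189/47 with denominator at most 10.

Expand x = 189/47 as a continued fraction with the Euclidean algorithm:
  189 = 4*47 + 1, so a_0 = 4.
  47 = 47*1 + 0, so a_1 = 47.
so x = [4; 47].
Convergents (p_i = a_i*p_{i-1} + p_{i-2}, q_i = a_i*q_{i-1} + q_{i-2} with p_{-2}=0, p_{-1}=1, q_{-2}=1, q_{-1}=0), until the denominator exceeds 10:
  i=0: a_0=4, p_0 = 4*1 + 0 = 4, q_0 = 4*0 + 1 = 1.
  i=1: a_1=47, p_1 = 47*4 + 1 = 189, q_1 = 47*1 + 0 = 47.
q_1 = 47 > 10, so the last convergent with denominator <= 10 is p_0/q_0 = 4/1.
The closest fraction with denominator <= 10 is either p_0/q_0 or the intermediate fraction (k*p_0 + p_{-1})/(k*q_0 + q_{-1}) with the largest k >= 1 whose denominator stays <= 10; these approach x as k grows, and every other convergent or intermediate fraction in range is farther away.
Largest k: floor((10 - q_{-1})/q_0) = floor((10 - 0)/1) = 10 (using the seeds p_{-1} = 1, q_{-1} = 0).
That gives (10*4 + 1)/(10*1 + 0) = 41/10.
Compare the errors: |x - 4/1| = |189*1 - 4*47|/(47*1) = 1/47, and |x - 41/10| = |189*10 - 41*47|/(47*10) = 37/470.
Cross-multiplying, 1*470 = 470 < 1739 = 37*47, so 1/47 is smaller: the convergent 4/1 is closer to x than 41/10.

4/1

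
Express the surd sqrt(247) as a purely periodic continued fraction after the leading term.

Write x_i = (sqrt(247) + m_i)/d_i with (m_0, d_0) = (0, 1). a_0 = floor(sqrt(247)) = 15, since 15^2 = 225 <= 247 < 256 = 16^2.
Iterate m_{i+1} = d_i*a_i - m_i, d_{i+1} = (247 - m_{i+1}^2)/d_i, a_{i+1} = floor((a_0 + m_{i+1})/d_{i+1}):
  m_1 = 1*15 - 0 = 15, d_1 = (247 - 15^2)/1 = 22/1 = 22, a_1 = floor((15 + 15)/22) = 1.
  m_2 = 22*1 - 15 = 7, d_2 = (247 - 7^2)/22 = 198/22 = 9, a_2 = floor((15 + 7)/9) = 2.
  m_3 = 9*2 - 7 = 11, d_3 = (247 - 11^2)/9 = 126/9 = 14, a_3 = floor((15 + 11)/14) = 1.
  m_4 = 14*1 - 11 = 3, d_4 = (247 - 3^2)/14 = 238/14 = 17, a_4 = floor((15 + 3)/17) = 1.
  m_5 = 17*1 - 3 = 14, d_5 = (247 - 14^2)/17 = 51/17 = 3, a_5 = floor((15 + 14)/3) = 9.
  m_6 = 3*9 - 14 = 13, d_6 = (247 - 13^2)/3 = 78/3 = 26, a_6 = floor((15 + 13)/26) = 1.
  m_7 = 26*1 - 13 = 13, d_7 = (247 - 13^2)/26 = 78/26 = 3, a_7 = floor((15 + 13)/3) = 9.
  m_8 = 3*9 - 13 = 14, d_8 = (247 - 14^2)/3 = 51/3 = 17, a_8 = floor((15 + 14)/17) = 1.
  m_9 = 17*1 - 14 = 3, d_9 = (247 - 3^2)/17 = 238/17 = 14, a_9 = floor((15 + 3)/14) = 1.
  m_10 = 14*1 - 3 = 11, d_10 = (247 - 11^2)/14 = 126/14 = 9, a_10 = floor((15 + 11)/9) = 2.
  m_11 = 9*2 - 11 = 7, d_11 = (247 - 7^2)/9 = 198/9 = 22, a_11 = floor((15 + 7)/22) = 1.
  m_12 = 22*1 - 7 = 15, d_12 = (247 - 15^2)/22 = 22/22 = 1, a_12 = floor((15 + 15)/1) = 30.
  m_13 = 1*30 - 15 = 15, d_13 = (247 - 15^2)/1 = 22/1 = 22: (m_13, d_13) = (m_1, d_1) = (15, 22), so from here the quotients repeat a_1, ..., a_12; the period length is 12.
Hence the expansion of sqrt(247) is a_0 = 15 followed by the repeating block 1, 2, 1, 1, 9, 1, 9, 1, 1, 2, 1, 30 (period 12).

[15; (1, 2, 1, 1, 9, 1, 9, 1, 1, 2, 1, 30)]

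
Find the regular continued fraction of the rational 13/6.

Run the Euclidean algorithm on 13 and 6; the successive quotients are the partial quotients a_0, a_1, ... (each step inverts the fractional part left over by the previous one):
  13 = 2*6 + 1, so a_0 = 2.
  6 = 6*1 + 0, so a_1 = 6.
The remainder reaches 0 after 2 divisions, so the expansion has 2 partial quotients, read off in order.

[2; 6]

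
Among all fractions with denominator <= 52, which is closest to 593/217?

Expand x = 593/217 as a continued fraction with the Euclidean algorithm:
  593 = 2*217 + 159, so a_0 = 2.
  217 = 1*159 + 58, so a_1 = 1.
  159 = 2*58 + 43, so a_2 = 2.
  58 = 1*43 + 15, so a_3 = 1.
  43 = 2*15 + 13, so a_4 = 2.
  15 = 1*13 + 2, so a_5 = 1.
  13 = 6*2 + 1, so a_6 = 6.
  2 = 2*1 + 0, so a_7 = 2.
so x = [2; 1, 2, 1, 2, 1, 6, 2].
Convergents (p_i = a_i*p_{i-1} + p_{i-2}, q_i = a_i*q_{i-1} + q_{i-2} with p_{-2}=0, p_{-1}=1, q_{-2}=1, q_{-1}=0), until the denominator exceeds 52:
  i=0: a_0=2, p_0 = 2*1 + 0 = 2, q_0 = 2*0 + 1 = 1.
  i=1: a_1=1, p_1 = 1*2 + 1 = 3, q_1 = 1*1 + 0 = 1.
  i=2: a_2=2, p_2 = 2*3 + 2 = 8, q_2 = 2*1 + 1 = 3.
  i=3: a_3=1, p_3 = 1*8 + 3 = 11, q_3 = 1*3 + 1 = 4.
  i=4: a_4=2, p_4 = 2*11 + 8 = 30, q_4 = 2*4 + 3 = 11.
  i=5: a_5=1, p_5 = 1*30 + 11 = 41, q_5 = 1*11 + 4 = 15.
  i=6: a_6=6, p_6 = 6*41 + 30 = 276, q_6 = 6*15 + 11 = 101.
q_6 = 101 > 52, so the last convergent with denominator <= 52 is p_5/q_5 = 41/15.
The closest fraction with denominator <= 52 is either p_5/q_5 or the intermediate fraction (k*p_5 + p_4)/(k*q_5 + q_4) with the largest k >= 1 whose denominator stays <= 52; these approach x as k grows, and every other convergent or intermediate fraction in range is farther away.
Largest k: floor((52 - q_4)/q_5) = floor((52 - 11)/15) = 2.
That gives (2*41 + 30)/(2*15 + 11) = 112/41.
Compare the errors: |x - 41/15| = |593*15 - 41*217|/(217*15) = 2/3255, and |x - 112/41| = |593*41 - 112*217|/(217*41) = 9/8897.
Cross-multiplying, 2*8897 = 17794 < 29295 = 9*3255, so 2/3255 is smaller: the convergent 41/15 is closer to x than 112/41.

41/15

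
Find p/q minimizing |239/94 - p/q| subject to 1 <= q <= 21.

28/11

Expand x = 239/94 as a continued fraction with the Euclidean algorithm:
  239 = 2*94 + 51, so a_0 = 2.
  94 = 1*51 + 43, so a_1 = 1.
  51 = 1*43 + 8, so a_2 = 1.
  43 = 5*8 + 3, so a_3 = 5.
  8 = 2*3 + 2, so a_4 = 2.
  3 = 1*2 + 1, so a_5 = 1.
  2 = 2*1 + 0, so a_6 = 2.
so x = [2; 1, 1, 5, 2, 1, 2].
Convergents (p_i = a_i*p_{i-1} + p_{i-2}, q_i = a_i*q_{i-1} + q_{i-2} with p_{-2}=0, p_{-1}=1, q_{-2}=1, q_{-1}=0), until the denominator exceeds 21:
  i=0: a_0=2, p_0 = 2*1 + 0 = 2, q_0 = 2*0 + 1 = 1.
  i=1: a_1=1, p_1 = 1*2 + 1 = 3, q_1 = 1*1 + 0 = 1.
  i=2: a_2=1, p_2 = 1*3 + 2 = 5, q_2 = 1*1 + 1 = 2.
  i=3: a_3=5, p_3 = 5*5 + 3 = 28, q_3 = 5*2 + 1 = 11.
  i=4: a_4=2, p_4 = 2*28 + 5 = 61, q_4 = 2*11 + 2 = 24.
q_4 = 24 > 21, so the last convergent with denominator <= 21 is p_3/q_3 = 28/11.
The closest fraction with denominator <= 21 is either p_3/q_3 or the intermediate fraction (k*p_3 + p_2)/(k*q_3 + q_2) with the largest k >= 1 whose denominator stays <= 21; these approach x as k grows, and every other convergent or intermediate fraction in range is farther away.
Largest k: floor((21 - q_2)/q_3) = floor((21 - 2)/11) = 1.
That gives (1*28 + 5)/(1*11 + 2) = 33/13.
Compare the errors: |x - 28/11| = |239*11 - 28*94|/(94*11) = 3/1034, and |x - 33/13| = |239*13 - 33*94|/(94*13) = 5/1222.
Cross-multiplying, 3*1222 = 3666 < 5170 = 5*1034, so 3/1034 is smaller: the convergent 28/11 is closer to x than 33/13.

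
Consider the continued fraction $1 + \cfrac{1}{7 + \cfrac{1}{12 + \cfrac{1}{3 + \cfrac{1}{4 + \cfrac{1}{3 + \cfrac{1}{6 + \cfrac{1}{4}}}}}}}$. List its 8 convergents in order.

1/1, 8/7, 97/85, 299/262, 1293/1133, 4178/3661, 26361/23099, 109622/96057

Using the convergent recurrence p_i = a_i*p_{i-1} + p_{i-2}, q_i = a_i*q_{i-1} + q_{i-2} with p_{-2}=0, p_{-1}=1, q_{-2}=1, q_{-1}=0:
  i=0: a_0=1, p_0 = 1*1 + 0 = 1, q_0 = 1*0 + 1 = 1.
  i=1: a_1=7, p_1 = 7*1 + 1 = 8, q_1 = 7*1 + 0 = 7.
  i=2: a_2=12, p_2 = 12*8 + 1 = 97, q_2 = 12*7 + 1 = 85.
  i=3: a_3=3, p_3 = 3*97 + 8 = 299, q_3 = 3*85 + 7 = 262.
  i=4: a_4=4, p_4 = 4*299 + 97 = 1293, q_4 = 4*262 + 85 = 1133.
  i=5: a_5=3, p_5 = 3*1293 + 299 = 4178, q_5 = 3*1133 + 262 = 3661.
  i=6: a_6=6, p_6 = 6*4178 + 1293 = 26361, q_6 = 6*3661 + 1133 = 23099.
  i=7: a_7=4, p_7 = 4*26361 + 4178 = 109622, q_7 = 4*23099 + 3661 = 96057.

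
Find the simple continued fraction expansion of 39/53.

[0; 1, 2, 1, 3, 1, 2]

Run the Euclidean algorithm on 39 and 53; the successive quotients are the partial quotients a_0, a_1, ... (each step inverts the fractional part left over by the previous one):
  39 = 0*53 + 39, so a_0 = 0.
  53 = 1*39 + 14, so a_1 = 1.
  39 = 2*14 + 11, so a_2 = 2.
  14 = 1*11 + 3, so a_3 = 1.
  11 = 3*3 + 2, so a_4 = 3.
  3 = 1*2 + 1, so a_5 = 1.
  2 = 2*1 + 0, so a_6 = 2.
The remainder reaches 0 after 7 divisions, so the expansion has 7 partial quotients, read off in order.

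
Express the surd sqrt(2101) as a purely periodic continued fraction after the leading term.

Write x_i = (sqrt(2101) + m_i)/d_i with (m_0, d_0) = (0, 1). a_0 = floor(sqrt(2101)) = 45, since 45^2 = 2025 <= 2101 < 2116 = 46^2.
Iterate m_{i+1} = d_i*a_i - m_i, d_{i+1} = (2101 - m_{i+1}^2)/d_i, a_{i+1} = floor((a_0 + m_{i+1})/d_{i+1}):
  m_1 = 1*45 - 0 = 45, d_1 = (2101 - 45^2)/1 = 76/1 = 76, a_1 = floor((45 + 45)/76) = 1.
  m_2 = 76*1 - 45 = 31, d_2 = (2101 - 31^2)/76 = 1140/76 = 15, a_2 = floor((45 + 31)/15) = 5.
  m_3 = 15*5 - 31 = 44, d_3 = (2101 - 44^2)/15 = 165/15 = 11, a_3 = floor((45 + 44)/11) = 8.
  m_4 = 11*8 - 44 = 44, d_4 = (2101 - 44^2)/11 = 165/11 = 15, a_4 = floor((45 + 44)/15) = 5.
  m_5 = 15*5 - 44 = 31, d_5 = (2101 - 31^2)/15 = 1140/15 = 76, a_5 = floor((45 + 31)/76) = 1.
  m_6 = 76*1 - 31 = 45, d_6 = (2101 - 45^2)/76 = 76/76 = 1, a_6 = floor((45 + 45)/1) = 90.
  m_7 = 1*90 - 45 = 45, d_7 = (2101 - 45^2)/1 = 76/1 = 76: (m_7, d_7) = (m_1, d_1) = (45, 76), so from here the quotients repeat a_1, ..., a_6; the period length is 6.
Hence the expansion of sqrt(2101) is a_0 = 45 followed by the repeating block 1, 5, 8, 5, 1, 90 (period 6).

[45; (1, 5, 8, 5, 1, 90)]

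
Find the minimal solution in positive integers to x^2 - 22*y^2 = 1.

(x, y) = (197, 42)

First expand sqrt(22) as a continued fraction. With x_i = (sqrt(22) + m_i)/d_i and (m_0, d_0) = (0, 1): a_0 = floor(sqrt(22)) = 4, since 4^2 = 16 <= 22 < 25 = 5^2.
Iterate m_{i+1} = d_i*a_i - m_i, d_{i+1} = (22 - m_{i+1}^2)/d_i, a_{i+1} = floor((a_0 + m_{i+1})/d_{i+1}):
  m_1 = 1*4 - 0 = 4, d_1 = (22 - 4^2)/1 = 6/1 = 6, a_1 = floor((4 + 4)/6) = 1.
  m_2 = 6*1 - 4 = 2, d_2 = (22 - 2^2)/6 = 18/6 = 3, a_2 = floor((4 + 2)/3) = 2.
  m_3 = 3*2 - 2 = 4, d_3 = (22 - 4^2)/3 = 6/3 = 2, a_3 = floor((4 + 4)/2) = 4.
  m_4 = 2*4 - 4 = 4, d_4 = (22 - 4^2)/2 = 6/2 = 3, a_4 = floor((4 + 4)/3) = 2.
  m_5 = 3*2 - 4 = 2, d_5 = (22 - 2^2)/3 = 18/3 = 6, a_5 = floor((4 + 2)/6) = 1.
  m_6 = 6*1 - 2 = 4, d_6 = (22 - 4^2)/6 = 6/6 = 1, a_6 = floor((4 + 4)/1) = 8.
  m_7 = 1*8 - 4 = 4, d_7 = (22 - 4^2)/1 = 6/1 = 6: (m_7, d_7) = (m_1, d_1) = (4, 6), so from here the quotients repeat a_1, ..., a_6; the period length is 6.
So sqrt(22) = [4; (1, 2, 4, 2, 1, 8)] with period length k = 6.
k is even, so the fundamental solution of x^2 - 22y^2 = 1 is (p_{k-1}, q_{k-1}) = (p_5, q_5); compute convergents through index 5.
Convergents (p_i = a_i*p_{i-1} + p_{i-2}, q_i = a_i*q_{i-1} + q_{i-2} with p_{-2}=0, p_{-1}=1, q_{-2}=1, q_{-1}=0):
  i=0: a_0=4, p_0 = 4*1 + 0 = 4, q_0 = 4*0 + 1 = 1.
  i=1: a_1=1, p_1 = 1*4 + 1 = 5, q_1 = 1*1 + 0 = 1.
  i=2: a_2=2, p_2 = 2*5 + 4 = 14, q_2 = 2*1 + 1 = 3.
  i=3: a_3=4, p_3 = 4*14 + 5 = 61, q_3 = 4*3 + 1 = 13.
  i=4: a_4=2, p_4 = 2*61 + 14 = 136, q_4 = 2*13 + 3 = 29.
  i=5: a_5=1, p_5 = 1*136 + 61 = 197, q_5 = 1*29 + 13 = 42.
Check: 197^2 - 22*42^2 = 38809 - 38808 = 1, so (x, y) = (197, 42) solves the equation, and by the theorem it is the least positive solution.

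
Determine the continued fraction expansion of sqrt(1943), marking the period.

Write x_i = (sqrt(1943) + m_i)/d_i with (m_0, d_0) = (0, 1). a_0 = floor(sqrt(1943)) = 44, since 44^2 = 1936 <= 1943 < 2025 = 45^2.
Iterate m_{i+1} = d_i*a_i - m_i, d_{i+1} = (1943 - m_{i+1}^2)/d_i, a_{i+1} = floor((a_0 + m_{i+1})/d_{i+1}):
  m_1 = 1*44 - 0 = 44, d_1 = (1943 - 44^2)/1 = 7/1 = 7, a_1 = floor((44 + 44)/7) = 12.
  m_2 = 7*12 - 44 = 40, d_2 = (1943 - 40^2)/7 = 343/7 = 49, a_2 = floor((44 + 40)/49) = 1.
  m_3 = 49*1 - 40 = 9, d_3 = (1943 - 9^2)/49 = 1862/49 = 38, a_3 = floor((44 + 9)/38) = 1.
  m_4 = 38*1 - 9 = 29, d_4 = (1943 - 29^2)/38 = 1102/38 = 29, a_4 = floor((44 + 29)/29) = 2.
  m_5 = 29*2 - 29 = 29, d_5 = (1943 - 29^2)/29 = 1102/29 = 38, a_5 = floor((44 + 29)/38) = 1.
  m_6 = 38*1 - 29 = 9, d_6 = (1943 - 9^2)/38 = 1862/38 = 49, a_6 = floor((44 + 9)/49) = 1.
  m_7 = 49*1 - 9 = 40, d_7 = (1943 - 40^2)/49 = 343/49 = 7, a_7 = floor((44 + 40)/7) = 12.
  m_8 = 7*12 - 40 = 44, d_8 = (1943 - 44^2)/7 = 7/7 = 1, a_8 = floor((44 + 44)/1) = 88.
  m_9 = 1*88 - 44 = 44, d_9 = (1943 - 44^2)/1 = 7/1 = 7: (m_9, d_9) = (m_1, d_1) = (44, 7), so from here the quotients repeat a_1, ..., a_8; the period length is 8.
Hence the expansion of sqrt(1943) is a_0 = 44 followed by the repeating block 12, 1, 1, 2, 1, 1, 12, 88 (period 8).

[44; (12, 1, 1, 2, 1, 1, 12, 88)]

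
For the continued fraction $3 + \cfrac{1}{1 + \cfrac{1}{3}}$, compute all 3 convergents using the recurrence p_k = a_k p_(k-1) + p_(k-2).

3/1, 4/1, 15/4

Using the convergent recurrence p_i = a_i*p_{i-1} + p_{i-2}, q_i = a_i*q_{i-1} + q_{i-2} with p_{-2}=0, p_{-1}=1, q_{-2}=1, q_{-1}=0:
  i=0: a_0=3, p_0 = 3*1 + 0 = 3, q_0 = 3*0 + 1 = 1.
  i=1: a_1=1, p_1 = 1*3 + 1 = 4, q_1 = 1*1 + 0 = 1.
  i=2: a_2=3, p_2 = 3*4 + 3 = 15, q_2 = 3*1 + 1 = 4.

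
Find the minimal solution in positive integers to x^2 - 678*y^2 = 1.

(x, y) = (677, 26)

First expand sqrt(678) as a continued fraction. With x_i = (sqrt(678) + m_i)/d_i and (m_0, d_0) = (0, 1): a_0 = floor(sqrt(678)) = 26, since 26^2 = 676 <= 678 < 729 = 27^2.
Iterate m_{i+1} = d_i*a_i - m_i, d_{i+1} = (678 - m_{i+1}^2)/d_i, a_{i+1} = floor((a_0 + m_{i+1})/d_{i+1}):
  m_1 = 1*26 - 0 = 26, d_1 = (678 - 26^2)/1 = 2/1 = 2, a_1 = floor((26 + 26)/2) = 26.
  m_2 = 2*26 - 26 = 26, d_2 = (678 - 26^2)/2 = 2/2 = 1, a_2 = floor((26 + 26)/1) = 52.
  m_3 = 1*52 - 26 = 26, d_3 = (678 - 26^2)/1 = 2/1 = 2: (m_3, d_3) = (m_1, d_1) = (26, 2), so from here the quotients repeat a_1, a_2; the period length is 2.
So sqrt(678) = [26; (26, 52)] with period length k = 2.
k is even, so the fundamental solution of x^2 - 678y^2 = 1 is (p_{k-1}, q_{k-1}) = (p_1, q_1); compute convergents through index 1.
Convergents (p_i = a_i*p_{i-1} + p_{i-2}, q_i = a_i*q_{i-1} + q_{i-2} with p_{-2}=0, p_{-1}=1, q_{-2}=1, q_{-1}=0):
  i=0: a_0=26, p_0 = 26*1 + 0 = 26, q_0 = 26*0 + 1 = 1.
  i=1: a_1=26, p_1 = 26*26 + 1 = 677, q_1 = 26*1 + 0 = 26.
Check: 677^2 - 678*26^2 = 458329 - 458328 = 1, so (x, y) = (677, 26) solves the equation, and by the theorem it is the least positive solution.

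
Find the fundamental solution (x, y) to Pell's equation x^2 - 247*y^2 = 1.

(x, y) = (85292, 5427)

First expand sqrt(247) as a continued fraction. With x_i = (sqrt(247) + m_i)/d_i and (m_0, d_0) = (0, 1): a_0 = floor(sqrt(247)) = 15, since 15^2 = 225 <= 247 < 256 = 16^2.
Iterate m_{i+1} = d_i*a_i - m_i, d_{i+1} = (247 - m_{i+1}^2)/d_i, a_{i+1} = floor((a_0 + m_{i+1})/d_{i+1}):
  m_1 = 1*15 - 0 = 15, d_1 = (247 - 15^2)/1 = 22/1 = 22, a_1 = floor((15 + 15)/22) = 1.
  m_2 = 22*1 - 15 = 7, d_2 = (247 - 7^2)/22 = 198/22 = 9, a_2 = floor((15 + 7)/9) = 2.
  m_3 = 9*2 - 7 = 11, d_3 = (247 - 11^2)/9 = 126/9 = 14, a_3 = floor((15 + 11)/14) = 1.
  m_4 = 14*1 - 11 = 3, d_4 = (247 - 3^2)/14 = 238/14 = 17, a_4 = floor((15 + 3)/17) = 1.
  m_5 = 17*1 - 3 = 14, d_5 = (247 - 14^2)/17 = 51/17 = 3, a_5 = floor((15 + 14)/3) = 9.
  m_6 = 3*9 - 14 = 13, d_6 = (247 - 13^2)/3 = 78/3 = 26, a_6 = floor((15 + 13)/26) = 1.
  m_7 = 26*1 - 13 = 13, d_7 = (247 - 13^2)/26 = 78/26 = 3, a_7 = floor((15 + 13)/3) = 9.
  m_8 = 3*9 - 13 = 14, d_8 = (247 - 14^2)/3 = 51/3 = 17, a_8 = floor((15 + 14)/17) = 1.
  m_9 = 17*1 - 14 = 3, d_9 = (247 - 3^2)/17 = 238/17 = 14, a_9 = floor((15 + 3)/14) = 1.
  m_10 = 14*1 - 3 = 11, d_10 = (247 - 11^2)/14 = 126/14 = 9, a_10 = floor((15 + 11)/9) = 2.
  m_11 = 9*2 - 11 = 7, d_11 = (247 - 7^2)/9 = 198/9 = 22, a_11 = floor((15 + 7)/22) = 1.
  m_12 = 22*1 - 7 = 15, d_12 = (247 - 15^2)/22 = 22/22 = 1, a_12 = floor((15 + 15)/1) = 30.
  m_13 = 1*30 - 15 = 15, d_13 = (247 - 15^2)/1 = 22/1 = 22: (m_13, d_13) = (m_1, d_1) = (15, 22), so from here the quotients repeat a_1, ..., a_12; the period length is 12.
So sqrt(247) = [15; (1, 2, 1, 1, 9, 1, 9, 1, 1, 2, 1, 30)] with period length k = 12.
k is even, so the fundamental solution of x^2 - 247y^2 = 1 is (p_{k-1}, q_{k-1}) = (p_11, q_11); compute convergents through index 11.
Convergents (p_i = a_i*p_{i-1} + p_{i-2}, q_i = a_i*q_{i-1} + q_{i-2} with p_{-2}=0, p_{-1}=1, q_{-2}=1, q_{-1}=0):
  i=0: a_0=15, p_0 = 15*1 + 0 = 15, q_0 = 15*0 + 1 = 1.
  i=1: a_1=1, p_1 = 1*15 + 1 = 16, q_1 = 1*1 + 0 = 1.
  i=2: a_2=2, p_2 = 2*16 + 15 = 47, q_2 = 2*1 + 1 = 3.
  i=3: a_3=1, p_3 = 1*47 + 16 = 63, q_3 = 1*3 + 1 = 4.
  i=4: a_4=1, p_4 = 1*63 + 47 = 110, q_4 = 1*4 + 3 = 7.
  i=5: a_5=9, p_5 = 9*110 + 63 = 1053, q_5 = 9*7 + 4 = 67.
  i=6: a_6=1, p_6 = 1*1053 + 110 = 1163, q_6 = 1*67 + 7 = 74.
  i=7: a_7=9, p_7 = 9*1163 + 1053 = 11520, q_7 = 9*74 + 67 = 733.
  i=8: a_8=1, p_8 = 1*11520 + 1163 = 12683, q_8 = 1*733 + 74 = 807.
  i=9: a_9=1, p_9 = 1*12683 + 11520 = 24203, q_9 = 1*807 + 733 = 1540.
  i=10: a_10=2, p_10 = 2*24203 + 12683 = 61089, q_10 = 2*1540 + 807 = 3887.
  i=11: a_11=1, p_11 = 1*61089 + 24203 = 85292, q_11 = 1*3887 + 1540 = 5427.
Check: 85292^2 - 247*5427^2 = 7274725264 - 7274725263 = 1, so (x, y) = (85292, 5427) solves the equation, and by the theorem it is the least positive solution.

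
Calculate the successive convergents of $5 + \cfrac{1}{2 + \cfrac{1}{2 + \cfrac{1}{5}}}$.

Using the convergent recurrence p_i = a_i*p_{i-1} + p_{i-2}, q_i = a_i*q_{i-1} + q_{i-2} with p_{-2}=0, p_{-1}=1, q_{-2}=1, q_{-1}=0:
  i=0: a_0=5, p_0 = 5*1 + 0 = 5, q_0 = 5*0 + 1 = 1.
  i=1: a_1=2, p_1 = 2*5 + 1 = 11, q_1 = 2*1 + 0 = 2.
  i=2: a_2=2, p_2 = 2*11 + 5 = 27, q_2 = 2*2 + 1 = 5.
  i=3: a_3=5, p_3 = 5*27 + 11 = 146, q_3 = 5*5 + 2 = 27.

5/1, 11/2, 27/5, 146/27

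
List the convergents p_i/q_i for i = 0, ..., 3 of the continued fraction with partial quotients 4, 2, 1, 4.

Using the convergent recurrence p_i = a_i*p_{i-1} + p_{i-2}, q_i = a_i*q_{i-1} + q_{i-2} with p_{-2}=0, p_{-1}=1, q_{-2}=1, q_{-1}=0:
  i=0: a_0=4, p_0 = 4*1 + 0 = 4, q_0 = 4*0 + 1 = 1.
  i=1: a_1=2, p_1 = 2*4 + 1 = 9, q_1 = 2*1 + 0 = 2.
  i=2: a_2=1, p_2 = 1*9 + 4 = 13, q_2 = 1*2 + 1 = 3.
  i=3: a_3=4, p_3 = 4*13 + 9 = 61, q_3 = 4*3 + 2 = 14.

4/1, 9/2, 13/3, 61/14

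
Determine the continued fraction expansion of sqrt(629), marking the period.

[25; (12, 1, 1, 12, 50)]

Write x_i = (sqrt(629) + m_i)/d_i with (m_0, d_0) = (0, 1). a_0 = floor(sqrt(629)) = 25, since 25^2 = 625 <= 629 < 676 = 26^2.
Iterate m_{i+1} = d_i*a_i - m_i, d_{i+1} = (629 - m_{i+1}^2)/d_i, a_{i+1} = floor((a_0 + m_{i+1})/d_{i+1}):
  m_1 = 1*25 - 0 = 25, d_1 = (629 - 25^2)/1 = 4/1 = 4, a_1 = floor((25 + 25)/4) = 12.
  m_2 = 4*12 - 25 = 23, d_2 = (629 - 23^2)/4 = 100/4 = 25, a_2 = floor((25 + 23)/25) = 1.
  m_3 = 25*1 - 23 = 2, d_3 = (629 - 2^2)/25 = 625/25 = 25, a_3 = floor((25 + 2)/25) = 1.
  m_4 = 25*1 - 2 = 23, d_4 = (629 - 23^2)/25 = 100/25 = 4, a_4 = floor((25 + 23)/4) = 12.
  m_5 = 4*12 - 23 = 25, d_5 = (629 - 25^2)/4 = 4/4 = 1, a_5 = floor((25 + 25)/1) = 50.
  m_6 = 1*50 - 25 = 25, d_6 = (629 - 25^2)/1 = 4/1 = 4: (m_6, d_6) = (m_1, d_1) = (25, 4), so from here the quotients repeat a_1, ..., a_5; the period length is 5.
Hence the expansion of sqrt(629) is a_0 = 25 followed by the repeating block 12, 1, 1, 12, 50 (period 5).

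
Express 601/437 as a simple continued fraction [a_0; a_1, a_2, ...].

[1; 2, 1, 1, 1, 54]

Run the Euclidean algorithm on 601 and 437; the successive quotients are the partial quotients a_0, a_1, ... (each step inverts the fractional part left over by the previous one):
  601 = 1*437 + 164, so a_0 = 1.
  437 = 2*164 + 109, so a_1 = 2.
  164 = 1*109 + 55, so a_2 = 1.
  109 = 1*55 + 54, so a_3 = 1.
  55 = 1*54 + 1, so a_4 = 1.
  54 = 54*1 + 0, so a_5 = 54.
The remainder reaches 0 after 6 divisions, so the expansion has 6 partial quotients, read off in order.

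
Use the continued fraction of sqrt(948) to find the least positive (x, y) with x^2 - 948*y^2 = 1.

First expand sqrt(948) as a continued fraction. With x_i = (sqrt(948) + m_i)/d_i and (m_0, d_0) = (0, 1): a_0 = floor(sqrt(948)) = 30, since 30^2 = 900 <= 948 < 961 = 31^2.
Iterate m_{i+1} = d_i*a_i - m_i, d_{i+1} = (948 - m_{i+1}^2)/d_i, a_{i+1} = floor((a_0 + m_{i+1})/d_{i+1}):
  m_1 = 1*30 - 0 = 30, d_1 = (948 - 30^2)/1 = 48/1 = 48, a_1 = floor((30 + 30)/48) = 1.
  m_2 = 48*1 - 30 = 18, d_2 = (948 - 18^2)/48 = 624/48 = 13, a_2 = floor((30 + 18)/13) = 3.
  m_3 = 13*3 - 18 = 21, d_3 = (948 - 21^2)/13 = 507/13 = 39, a_3 = floor((30 + 21)/39) = 1.
  m_4 = 39*1 - 21 = 18, d_4 = (948 - 18^2)/39 = 624/39 = 16, a_4 = floor((30 + 18)/16) = 3.
  m_5 = 16*3 - 18 = 30, d_5 = (948 - 30^2)/16 = 48/16 = 3, a_5 = floor((30 + 30)/3) = 20.
  m_6 = 3*20 - 30 = 30, d_6 = (948 - 30^2)/3 = 48/3 = 16, a_6 = floor((30 + 30)/16) = 3.
  m_7 = 16*3 - 30 = 18, d_7 = (948 - 18^2)/16 = 624/16 = 39, a_7 = floor((30 + 18)/39) = 1.
  m_8 = 39*1 - 18 = 21, d_8 = (948 - 21^2)/39 = 507/39 = 13, a_8 = floor((30 + 21)/13) = 3.
  m_9 = 13*3 - 21 = 18, d_9 = (948 - 18^2)/13 = 624/13 = 48, a_9 = floor((30 + 18)/48) = 1.
  m_10 = 48*1 - 18 = 30, d_10 = (948 - 30^2)/48 = 48/48 = 1, a_10 = floor((30 + 30)/1) = 60.
  m_11 = 1*60 - 30 = 30, d_11 = (948 - 30^2)/1 = 48/1 = 48: (m_11, d_11) = (m_1, d_1) = (30, 48), so from here the quotients repeat a_1, ..., a_10; the period length is 10.
So sqrt(948) = [30; (1, 3, 1, 3, 20, 3, 1, 3, 1, 60)] with period length k = 10.
k is even, so the fundamental solution of x^2 - 948y^2 = 1 is (p_{k-1}, q_{k-1}) = (p_9, q_9); compute convergents through index 9.
Convergents (p_i = a_i*p_{i-1} + p_{i-2}, q_i = a_i*q_{i-1} + q_{i-2} with p_{-2}=0, p_{-1}=1, q_{-2}=1, q_{-1}=0):
  i=0: a_0=30, p_0 = 30*1 + 0 = 30, q_0 = 30*0 + 1 = 1.
  i=1: a_1=1, p_1 = 1*30 + 1 = 31, q_1 = 1*1 + 0 = 1.
  i=2: a_2=3, p_2 = 3*31 + 30 = 123, q_2 = 3*1 + 1 = 4.
  i=3: a_3=1, p_3 = 1*123 + 31 = 154, q_3 = 1*4 + 1 = 5.
  i=4: a_4=3, p_4 = 3*154 + 123 = 585, q_4 = 3*5 + 4 = 19.
  i=5: a_5=20, p_5 = 20*585 + 154 = 11854, q_5 = 20*19 + 5 = 385.
  i=6: a_6=3, p_6 = 3*11854 + 585 = 36147, q_6 = 3*385 + 19 = 1174.
  i=7: a_7=1, p_7 = 1*36147 + 11854 = 48001, q_7 = 1*1174 + 385 = 1559.
  i=8: a_8=3, p_8 = 3*48001 + 36147 = 180150, q_8 = 3*1559 + 1174 = 5851.
  i=9: a_9=1, p_9 = 1*180150 + 48001 = 228151, q_9 = 1*5851 + 1559 = 7410.
Check: 228151^2 - 948*7410^2 = 52052878801 - 52052878800 = 1, so (x, y) = (228151, 7410) solves the equation, and by the theorem it is the least positive solution.

(x, y) = (228151, 7410)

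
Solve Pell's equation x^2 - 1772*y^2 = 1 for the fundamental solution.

(x, y) = (390727, 9282)

First expand sqrt(1772) as a continued fraction. With x_i = (sqrt(1772) + m_i)/d_i and (m_0, d_0) = (0, 1): a_0 = floor(sqrt(1772)) = 42, since 42^2 = 1764 <= 1772 < 1849 = 43^2.
Iterate m_{i+1} = d_i*a_i - m_i, d_{i+1} = (1772 - m_{i+1}^2)/d_i, a_{i+1} = floor((a_0 + m_{i+1})/d_{i+1}):
  m_1 = 1*42 - 0 = 42, d_1 = (1772 - 42^2)/1 = 8/1 = 8, a_1 = floor((42 + 42)/8) = 10.
  m_2 = 8*10 - 42 = 38, d_2 = (1772 - 38^2)/8 = 328/8 = 41, a_2 = floor((42 + 38)/41) = 1.
  m_3 = 41*1 - 38 = 3, d_3 = (1772 - 3^2)/41 = 1763/41 = 43, a_3 = floor((42 + 3)/43) = 1.
  m_4 = 43*1 - 3 = 40, d_4 = (1772 - 40^2)/43 = 172/43 = 4, a_4 = floor((42 + 40)/4) = 20.
  m_5 = 4*20 - 40 = 40, d_5 = (1772 - 40^2)/4 = 172/4 = 43, a_5 = floor((42 + 40)/43) = 1.
  m_6 = 43*1 - 40 = 3, d_6 = (1772 - 3^2)/43 = 1763/43 = 41, a_6 = floor((42 + 3)/41) = 1.
  m_7 = 41*1 - 3 = 38, d_7 = (1772 - 38^2)/41 = 328/41 = 8, a_7 = floor((42 + 38)/8) = 10.
  m_8 = 8*10 - 38 = 42, d_8 = (1772 - 42^2)/8 = 8/8 = 1, a_8 = floor((42 + 42)/1) = 84.
  m_9 = 1*84 - 42 = 42, d_9 = (1772 - 42^2)/1 = 8/1 = 8: (m_9, d_9) = (m_1, d_1) = (42, 8), so from here the quotients repeat a_1, ..., a_8; the period length is 8.
So sqrt(1772) = [42; (10, 1, 1, 20, 1, 1, 10, 84)] with period length k = 8.
k is even, so the fundamental solution of x^2 - 1772y^2 = 1 is (p_{k-1}, q_{k-1}) = (p_7, q_7); compute convergents through index 7.
Convergents (p_i = a_i*p_{i-1} + p_{i-2}, q_i = a_i*q_{i-1} + q_{i-2} with p_{-2}=0, p_{-1}=1, q_{-2}=1, q_{-1}=0):
  i=0: a_0=42, p_0 = 42*1 + 0 = 42, q_0 = 42*0 + 1 = 1.
  i=1: a_1=10, p_1 = 10*42 + 1 = 421, q_1 = 10*1 + 0 = 10.
  i=2: a_2=1, p_2 = 1*421 + 42 = 463, q_2 = 1*10 + 1 = 11.
  i=3: a_3=1, p_3 = 1*463 + 421 = 884, q_3 = 1*11 + 10 = 21.
  i=4: a_4=20, p_4 = 20*884 + 463 = 18143, q_4 = 20*21 + 11 = 431.
  i=5: a_5=1, p_5 = 1*18143 + 884 = 19027, q_5 = 1*431 + 21 = 452.
  i=6: a_6=1, p_6 = 1*19027 + 18143 = 37170, q_6 = 1*452 + 431 = 883.
  i=7: a_7=10, p_7 = 10*37170 + 19027 = 390727, q_7 = 10*883 + 452 = 9282.
Check: 390727^2 - 1772*9282^2 = 152667588529 - 152667588528 = 1, so (x, y) = (390727, 9282) solves the equation, and by the theorem it is the least positive solution.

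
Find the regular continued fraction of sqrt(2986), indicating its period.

[54; (1, 1, 1, 4, 3, 3, 4, 1, 1, 1, 108)]

Write x_i = (sqrt(2986) + m_i)/d_i with (m_0, d_0) = (0, 1). a_0 = floor(sqrt(2986)) = 54, since 54^2 = 2916 <= 2986 < 3025 = 55^2.
Iterate m_{i+1} = d_i*a_i - m_i, d_{i+1} = (2986 - m_{i+1}^2)/d_i, a_{i+1} = floor((a_0 + m_{i+1})/d_{i+1}):
  m_1 = 1*54 - 0 = 54, d_1 = (2986 - 54^2)/1 = 70/1 = 70, a_1 = floor((54 + 54)/70) = 1.
  m_2 = 70*1 - 54 = 16, d_2 = (2986 - 16^2)/70 = 2730/70 = 39, a_2 = floor((54 + 16)/39) = 1.
  m_3 = 39*1 - 16 = 23, d_3 = (2986 - 23^2)/39 = 2457/39 = 63, a_3 = floor((54 + 23)/63) = 1.
  m_4 = 63*1 - 23 = 40, d_4 = (2986 - 40^2)/63 = 1386/63 = 22, a_4 = floor((54 + 40)/22) = 4.
  m_5 = 22*4 - 40 = 48, d_5 = (2986 - 48^2)/22 = 682/22 = 31, a_5 = floor((54 + 48)/31) = 3.
  m_6 = 31*3 - 48 = 45, d_6 = (2986 - 45^2)/31 = 961/31 = 31, a_6 = floor((54 + 45)/31) = 3.
  m_7 = 31*3 - 45 = 48, d_7 = (2986 - 48^2)/31 = 682/31 = 22, a_7 = floor((54 + 48)/22) = 4.
  m_8 = 22*4 - 48 = 40, d_8 = (2986 - 40^2)/22 = 1386/22 = 63, a_8 = floor((54 + 40)/63) = 1.
  m_9 = 63*1 - 40 = 23, d_9 = (2986 - 23^2)/63 = 2457/63 = 39, a_9 = floor((54 + 23)/39) = 1.
  m_10 = 39*1 - 23 = 16, d_10 = (2986 - 16^2)/39 = 2730/39 = 70, a_10 = floor((54 + 16)/70) = 1.
  m_11 = 70*1 - 16 = 54, d_11 = (2986 - 54^2)/70 = 70/70 = 1, a_11 = floor((54 + 54)/1) = 108.
  m_12 = 1*108 - 54 = 54, d_12 = (2986 - 54^2)/1 = 70/1 = 70: (m_12, d_12) = (m_1, d_1) = (54, 70), so from here the quotients repeat a_1, ..., a_11; the period length is 11.
Hence the expansion of sqrt(2986) is a_0 = 54 followed by the repeating block 1, 1, 1, 4, 3, 3, 4, 1, 1, 1, 108 (period 11).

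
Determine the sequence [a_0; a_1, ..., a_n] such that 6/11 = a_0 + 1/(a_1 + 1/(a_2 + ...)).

Run the Euclidean algorithm on 6 and 11; the successive quotients are the partial quotients a_0, a_1, ... (each step inverts the fractional part left over by the previous one):
  6 = 0*11 + 6, so a_0 = 0.
  11 = 1*6 + 5, so a_1 = 1.
  6 = 1*5 + 1, so a_2 = 1.
  5 = 5*1 + 0, so a_3 = 5.
The remainder reaches 0 after 4 divisions, so the expansion has 4 partial quotients, read off in order.

[0; 1, 1, 5]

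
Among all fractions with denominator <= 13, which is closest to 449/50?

Expand x = 449/50 as a continued fraction with the Euclidean algorithm:
  449 = 8*50 + 49, so a_0 = 8.
  50 = 1*49 + 1, so a_1 = 1.
  49 = 49*1 + 0, so a_2 = 49.
so x = [8; 1, 49].
Convergents (p_i = a_i*p_{i-1} + p_{i-2}, q_i = a_i*q_{i-1} + q_{i-2} with p_{-2}=0, p_{-1}=1, q_{-2}=1, q_{-1}=0), until the denominator exceeds 13:
  i=0: a_0=8, p_0 = 8*1 + 0 = 8, q_0 = 8*0 + 1 = 1.
  i=1: a_1=1, p_1 = 1*8 + 1 = 9, q_1 = 1*1 + 0 = 1.
  i=2: a_2=49, p_2 = 49*9 + 8 = 449, q_2 = 49*1 + 1 = 50.
q_2 = 50 > 13, so the last convergent with denominator <= 13 is p_1/q_1 = 9/1.
The closest fraction with denominator <= 13 is either p_1/q_1 or the intermediate fraction (k*p_1 + p_0)/(k*q_1 + q_0) with the largest k >= 1 whose denominator stays <= 13; these approach x as k grows, and every other convergent or intermediate fraction in range is farther away.
Largest k: floor((13 - q_0)/q_1) = floor((13 - 1)/1) = 12.
That gives (12*9 + 8)/(12*1 + 1) = 116/13.
Compare the errors: |x - 9/1| = |449*1 - 9*50|/(50*1) = 1/50, and |x - 116/13| = |449*13 - 116*50|/(50*13) = 37/650.
Cross-multiplying, 1*650 = 650 < 1850 = 37*50, so 1/50 is smaller: the convergent 9/1 is closer to x than 116/13.

9/1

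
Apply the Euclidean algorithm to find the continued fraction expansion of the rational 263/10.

[26; 3, 3]

Run the Euclidean algorithm on 263 and 10; the successive quotients are the partial quotients a_0, a_1, ... (each step inverts the fractional part left over by the previous one):
  263 = 26*10 + 3, so a_0 = 26.
  10 = 3*3 + 1, so a_1 = 3.
  3 = 3*1 + 0, so a_2 = 3.
The remainder reaches 0 after 3 divisions, so the expansion has 3 partial quotients, read off in order.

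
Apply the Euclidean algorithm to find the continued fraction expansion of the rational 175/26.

Run the Euclidean algorithm on 175 and 26; the successive quotients are the partial quotients a_0, a_1, ... (each step inverts the fractional part left over by the previous one):
  175 = 6*26 + 19, so a_0 = 6.
  26 = 1*19 + 7, so a_1 = 1.
  19 = 2*7 + 5, so a_2 = 2.
  7 = 1*5 + 2, so a_3 = 1.
  5 = 2*2 + 1, so a_4 = 2.
  2 = 2*1 + 0, so a_5 = 2.
The remainder reaches 0 after 6 divisions, so the expansion has 6 partial quotients, read off in order.

[6; 1, 2, 1, 2, 2]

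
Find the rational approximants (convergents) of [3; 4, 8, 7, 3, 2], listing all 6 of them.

3/1, 13/4, 107/33, 762/235, 2393/738, 5548/1711

Using the convergent recurrence p_i = a_i*p_{i-1} + p_{i-2}, q_i = a_i*q_{i-1} + q_{i-2} with p_{-2}=0, p_{-1}=1, q_{-2}=1, q_{-1}=0:
  i=0: a_0=3, p_0 = 3*1 + 0 = 3, q_0 = 3*0 + 1 = 1.
  i=1: a_1=4, p_1 = 4*3 + 1 = 13, q_1 = 4*1 + 0 = 4.
  i=2: a_2=8, p_2 = 8*13 + 3 = 107, q_2 = 8*4 + 1 = 33.
  i=3: a_3=7, p_3 = 7*107 + 13 = 762, q_3 = 7*33 + 4 = 235.
  i=4: a_4=3, p_4 = 3*762 + 107 = 2393, q_4 = 3*235 + 33 = 738.
  i=5: a_5=2, p_5 = 2*2393 + 762 = 5548, q_5 = 2*738 + 235 = 1711.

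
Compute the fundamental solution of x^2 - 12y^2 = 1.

First expand sqrt(12) as a continued fraction. With x_i = (sqrt(12) + m_i)/d_i and (m_0, d_0) = (0, 1): a_0 = floor(sqrt(12)) = 3, since 3^2 = 9 <= 12 < 16 = 4^2.
Iterate m_{i+1} = d_i*a_i - m_i, d_{i+1} = (12 - m_{i+1}^2)/d_i, a_{i+1} = floor((a_0 + m_{i+1})/d_{i+1}):
  m_1 = 1*3 - 0 = 3, d_1 = (12 - 3^2)/1 = 3/1 = 3, a_1 = floor((3 + 3)/3) = 2.
  m_2 = 3*2 - 3 = 3, d_2 = (12 - 3^2)/3 = 3/3 = 1, a_2 = floor((3 + 3)/1) = 6.
  m_3 = 1*6 - 3 = 3, d_3 = (12 - 3^2)/1 = 3/1 = 3: (m_3, d_3) = (m_1, d_1) = (3, 3), so from here the quotients repeat a_1, a_2; the period length is 2.
So sqrt(12) = [3; (2, 6)] with period length k = 2.
k is even, so the fundamental solution of x^2 - 12y^2 = 1 is (p_{k-1}, q_{k-1}) = (p_1, q_1); compute convergents through index 1.
Convergents (p_i = a_i*p_{i-1} + p_{i-2}, q_i = a_i*q_{i-1} + q_{i-2} with p_{-2}=0, p_{-1}=1, q_{-2}=1, q_{-1}=0):
  i=0: a_0=3, p_0 = 3*1 + 0 = 3, q_0 = 3*0 + 1 = 1.
  i=1: a_1=2, p_1 = 2*3 + 1 = 7, q_1 = 2*1 + 0 = 2.
Check: 7^2 - 12*2^2 = 49 - 48 = 1, so (x, y) = (7, 2) solves the equation, and by the theorem it is the least positive solution.

(x, y) = (7, 2)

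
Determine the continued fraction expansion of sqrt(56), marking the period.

Write x_i = (sqrt(56) + m_i)/d_i with (m_0, d_0) = (0, 1). a_0 = floor(sqrt(56)) = 7, since 7^2 = 49 <= 56 < 64 = 8^2.
Iterate m_{i+1} = d_i*a_i - m_i, d_{i+1} = (56 - m_{i+1}^2)/d_i, a_{i+1} = floor((a_0 + m_{i+1})/d_{i+1}):
  m_1 = 1*7 - 0 = 7, d_1 = (56 - 7^2)/1 = 7/1 = 7, a_1 = floor((7 + 7)/7) = 2.
  m_2 = 7*2 - 7 = 7, d_2 = (56 - 7^2)/7 = 7/7 = 1, a_2 = floor((7 + 7)/1) = 14.
  m_3 = 1*14 - 7 = 7, d_3 = (56 - 7^2)/1 = 7/1 = 7: (m_3, d_3) = (m_1, d_1) = (7, 7), so from here the quotients repeat a_1, a_2; the period length is 2.
Hence the expansion of sqrt(56) is a_0 = 7 followed by the repeating block 2, 14 (period 2).

[7; (2, 14)]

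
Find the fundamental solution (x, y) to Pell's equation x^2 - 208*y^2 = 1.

(x, y) = (649, 45)

First expand sqrt(208) as a continued fraction. With x_i = (sqrt(208) + m_i)/d_i and (m_0, d_0) = (0, 1): a_0 = floor(sqrt(208)) = 14, since 14^2 = 196 <= 208 < 225 = 15^2.
Iterate m_{i+1} = d_i*a_i - m_i, d_{i+1} = (208 - m_{i+1}^2)/d_i, a_{i+1} = floor((a_0 + m_{i+1})/d_{i+1}):
  m_1 = 1*14 - 0 = 14, d_1 = (208 - 14^2)/1 = 12/1 = 12, a_1 = floor((14 + 14)/12) = 2.
  m_2 = 12*2 - 14 = 10, d_2 = (208 - 10^2)/12 = 108/12 = 9, a_2 = floor((14 + 10)/9) = 2.
  m_3 = 9*2 - 10 = 8, d_3 = (208 - 8^2)/9 = 144/9 = 16, a_3 = floor((14 + 8)/16) = 1.
  m_4 = 16*1 - 8 = 8, d_4 = (208 - 8^2)/16 = 144/16 = 9, a_4 = floor((14 + 8)/9) = 2.
  m_5 = 9*2 - 8 = 10, d_5 = (208 - 10^2)/9 = 108/9 = 12, a_5 = floor((14 + 10)/12) = 2.
  m_6 = 12*2 - 10 = 14, d_6 = (208 - 14^2)/12 = 12/12 = 1, a_6 = floor((14 + 14)/1) = 28.
  m_7 = 1*28 - 14 = 14, d_7 = (208 - 14^2)/1 = 12/1 = 12: (m_7, d_7) = (m_1, d_1) = (14, 12), so from here the quotients repeat a_1, ..., a_6; the period length is 6.
So sqrt(208) = [14; (2, 2, 1, 2, 2, 28)] with period length k = 6.
k is even, so the fundamental solution of x^2 - 208y^2 = 1 is (p_{k-1}, q_{k-1}) = (p_5, q_5); compute convergents through index 5.
Convergents (p_i = a_i*p_{i-1} + p_{i-2}, q_i = a_i*q_{i-1} + q_{i-2} with p_{-2}=0, p_{-1}=1, q_{-2}=1, q_{-1}=0):
  i=0: a_0=14, p_0 = 14*1 + 0 = 14, q_0 = 14*0 + 1 = 1.
  i=1: a_1=2, p_1 = 2*14 + 1 = 29, q_1 = 2*1 + 0 = 2.
  i=2: a_2=2, p_2 = 2*29 + 14 = 72, q_2 = 2*2 + 1 = 5.
  i=3: a_3=1, p_3 = 1*72 + 29 = 101, q_3 = 1*5 + 2 = 7.
  i=4: a_4=2, p_4 = 2*101 + 72 = 274, q_4 = 2*7 + 5 = 19.
  i=5: a_5=2, p_5 = 2*274 + 101 = 649, q_5 = 2*19 + 7 = 45.
Check: 649^2 - 208*45^2 = 421201 - 421200 = 1, so (x, y) = (649, 45) solves the equation, and by the theorem it is the least positive solution.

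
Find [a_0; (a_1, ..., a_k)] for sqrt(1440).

Write x_i = (sqrt(1440) + m_i)/d_i with (m_0, d_0) = (0, 1). a_0 = floor(sqrt(1440)) = 37, since 37^2 = 1369 <= 1440 < 1444 = 38^2.
Iterate m_{i+1} = d_i*a_i - m_i, d_{i+1} = (1440 - m_{i+1}^2)/d_i, a_{i+1} = floor((a_0 + m_{i+1})/d_{i+1}):
  m_1 = 1*37 - 0 = 37, d_1 = (1440 - 37^2)/1 = 71/1 = 71, a_1 = floor((37 + 37)/71) = 1.
  m_2 = 71*1 - 37 = 34, d_2 = (1440 - 34^2)/71 = 284/71 = 4, a_2 = floor((37 + 34)/4) = 17.
  m_3 = 4*17 - 34 = 34, d_3 = (1440 - 34^2)/4 = 284/4 = 71, a_3 = floor((37 + 34)/71) = 1.
  m_4 = 71*1 - 34 = 37, d_4 = (1440 - 37^2)/71 = 71/71 = 1, a_4 = floor((37 + 37)/1) = 74.
  m_5 = 1*74 - 37 = 37, d_5 = (1440 - 37^2)/1 = 71/1 = 71: (m_5, d_5) = (m_1, d_1) = (37, 71), so from here the quotients repeat a_1, ..., a_4; the period length is 4.
Hence the expansion of sqrt(1440) is a_0 = 37 followed by the repeating block 1, 17, 1, 74 (period 4).

[37; (1, 17, 1, 74)]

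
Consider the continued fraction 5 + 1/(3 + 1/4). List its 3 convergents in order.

5/1, 16/3, 69/13

Using the convergent recurrence p_i = a_i*p_{i-1} + p_{i-2}, q_i = a_i*q_{i-1} + q_{i-2} with p_{-2}=0, p_{-1}=1, q_{-2}=1, q_{-1}=0:
  i=0: a_0=5, p_0 = 5*1 + 0 = 5, q_0 = 5*0 + 1 = 1.
  i=1: a_1=3, p_1 = 3*5 + 1 = 16, q_1 = 3*1 + 0 = 3.
  i=2: a_2=4, p_2 = 4*16 + 5 = 69, q_2 = 4*3 + 1 = 13.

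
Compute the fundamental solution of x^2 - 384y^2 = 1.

First expand sqrt(384) as a continued fraction. With x_i = (sqrt(384) + m_i)/d_i and (m_0, d_0) = (0, 1): a_0 = floor(sqrt(384)) = 19, since 19^2 = 361 <= 384 < 400 = 20^2.
Iterate m_{i+1} = d_i*a_i - m_i, d_{i+1} = (384 - m_{i+1}^2)/d_i, a_{i+1} = floor((a_0 + m_{i+1})/d_{i+1}):
  m_1 = 1*19 - 0 = 19, d_1 = (384 - 19^2)/1 = 23/1 = 23, a_1 = floor((19 + 19)/23) = 1.
  m_2 = 23*1 - 19 = 4, d_2 = (384 - 4^2)/23 = 368/23 = 16, a_2 = floor((19 + 4)/16) = 1.
  m_3 = 16*1 - 4 = 12, d_3 = (384 - 12^2)/16 = 240/16 = 15, a_3 = floor((19 + 12)/15) = 2.
  m_4 = 15*2 - 12 = 18, d_4 = (384 - 18^2)/15 = 60/15 = 4, a_4 = floor((19 + 18)/4) = 9.
  m_5 = 4*9 - 18 = 18, d_5 = (384 - 18^2)/4 = 60/4 = 15, a_5 = floor((19 + 18)/15) = 2.
  m_6 = 15*2 - 18 = 12, d_6 = (384 - 12^2)/15 = 240/15 = 16, a_6 = floor((19 + 12)/16) = 1.
  m_7 = 16*1 - 12 = 4, d_7 = (384 - 4^2)/16 = 368/16 = 23, a_7 = floor((19 + 4)/23) = 1.
  m_8 = 23*1 - 4 = 19, d_8 = (384 - 19^2)/23 = 23/23 = 1, a_8 = floor((19 + 19)/1) = 38.
  m_9 = 1*38 - 19 = 19, d_9 = (384 - 19^2)/1 = 23/1 = 23: (m_9, d_9) = (m_1, d_1) = (19, 23), so from here the quotients repeat a_1, ..., a_8; the period length is 8.
So sqrt(384) = [19; (1, 1, 2, 9, 2, 1, 1, 38)] with period length k = 8.
k is even, so the fundamental solution of x^2 - 384y^2 = 1 is (p_{k-1}, q_{k-1}) = (p_7, q_7); compute convergents through index 7.
Convergents (p_i = a_i*p_{i-1} + p_{i-2}, q_i = a_i*q_{i-1} + q_{i-2} with p_{-2}=0, p_{-1}=1, q_{-2}=1, q_{-1}=0):
  i=0: a_0=19, p_0 = 19*1 + 0 = 19, q_0 = 19*0 + 1 = 1.
  i=1: a_1=1, p_1 = 1*19 + 1 = 20, q_1 = 1*1 + 0 = 1.
  i=2: a_2=1, p_2 = 1*20 + 19 = 39, q_2 = 1*1 + 1 = 2.
  i=3: a_3=2, p_3 = 2*39 + 20 = 98, q_3 = 2*2 + 1 = 5.
  i=4: a_4=9, p_4 = 9*98 + 39 = 921, q_4 = 9*5 + 2 = 47.
  i=5: a_5=2, p_5 = 2*921 + 98 = 1940, q_5 = 2*47 + 5 = 99.
  i=6: a_6=1, p_6 = 1*1940 + 921 = 2861, q_6 = 1*99 + 47 = 146.
  i=7: a_7=1, p_7 = 1*2861 + 1940 = 4801, q_7 = 1*146 + 99 = 245.
Check: 4801^2 - 384*245^2 = 23049601 - 23049600 = 1, so (x, y) = (4801, 245) solves the equation, and by the theorem it is the least positive solution.

(x, y) = (4801, 245)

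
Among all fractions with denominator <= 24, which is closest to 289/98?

Expand x = 289/98 as a continued fraction with the Euclidean algorithm:
  289 = 2*98 + 93, so a_0 = 2.
  98 = 1*93 + 5, so a_1 = 1.
  93 = 18*5 + 3, so a_2 = 18.
  5 = 1*3 + 2, so a_3 = 1.
  3 = 1*2 + 1, so a_4 = 1.
  2 = 2*1 + 0, so a_5 = 2.
so x = [2; 1, 18, 1, 1, 2].
Convergents (p_i = a_i*p_{i-1} + p_{i-2}, q_i = a_i*q_{i-1} + q_{i-2} with p_{-2}=0, p_{-1}=1, q_{-2}=1, q_{-1}=0), until the denominator exceeds 24:
  i=0: a_0=2, p_0 = 2*1 + 0 = 2, q_0 = 2*0 + 1 = 1.
  i=1: a_1=1, p_1 = 1*2 + 1 = 3, q_1 = 1*1 + 0 = 1.
  i=2: a_2=18, p_2 = 18*3 + 2 = 56, q_2 = 18*1 + 1 = 19.
  i=3: a_3=1, p_3 = 1*56 + 3 = 59, q_3 = 1*19 + 1 = 20.
  i=4: a_4=1, p_4 = 1*59 + 56 = 115, q_4 = 1*20 + 19 = 39.
q_4 = 39 > 24, so the last convergent with denominator <= 24 is p_3/q_3 = 59/20.
The closest fraction with denominator <= 24 is either p_3/q_3 or the intermediate fraction (k*p_3 + p_2)/(k*q_3 + q_2) with the largest k >= 1 whose denominator stays <= 24; these approach x as k grows, and every other convergent or intermediate fraction in range is farther away.
Largest k: floor((24 - q_2)/q_3) = floor((24 - 19)/20) = 0.
Since k = 0, no intermediate fraction beyond p_3/q_3 has denominator <= 24, so the convergent 59/20 is the closest (its error is |289*20 - 59*98|/(98*20) = 2/1960).

59/20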